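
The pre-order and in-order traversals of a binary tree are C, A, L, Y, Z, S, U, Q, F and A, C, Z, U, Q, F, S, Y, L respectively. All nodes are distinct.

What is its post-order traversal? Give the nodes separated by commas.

The first element of pre-order is the root; it splits in-order into left and right subtrees.
Root C: left subtree has 1 node {A}, right has 7 {Z, U, Q, F, S, Y, L}.
  Root L: left subtree has 6 nodes {Z, U, Q, F, S, Y}, right has 0 { }.
    Root Y: left subtree has 5 nodes {Z, U, Q, F, S}, right has 0 { }.
      Root Z: left subtree has 0 nodes { }, right has 4 {U, Q, F, S}.
        Root S: left subtree has 3 nodes {U, Q, F}, right has 0 { }.
          Root U: left subtree has 0 nodes { }, right has 2 {Q, F}.
            Root Q: left subtree has 0 nodes { }, right has 1 {F}.

A, F, Q, U, S, Z, Y, L, C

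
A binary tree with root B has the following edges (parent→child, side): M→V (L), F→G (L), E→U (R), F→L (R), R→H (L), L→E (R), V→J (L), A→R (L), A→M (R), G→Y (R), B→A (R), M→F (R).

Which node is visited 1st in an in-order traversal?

B

In-order visits the left subtree, then the node, then the right subtree.
At B: no left child.
Visit B.
At B: go right to A.
  At A: go left to R.
    At R: go left to H.
      H is a leaf — visit H.
    Visit R.
    At R: no right child.
  Visit A.
  At A: go right to M.
    At M: go left to V.
      At V: go left to J.
        J is a leaf — visit J.
      Visit V.
      At V: no right child.
    Visit M.
    At M: go right to F.
      At F: go left to G.
        At G: no left child.
        Visit G.
        At G: go right to Y.
          Y is a leaf — visit Y.
      Visit F.
      At F: go right to L.
        At L: no left child.
        Visit L.
        At L: go right to E.
          At E: no left child.
          Visit E.
          At E: go right to U.
            U is a leaf — visit U.
Full in-order sequence: B, H, R, A, J, V, M, G, Y, F, L, E, U.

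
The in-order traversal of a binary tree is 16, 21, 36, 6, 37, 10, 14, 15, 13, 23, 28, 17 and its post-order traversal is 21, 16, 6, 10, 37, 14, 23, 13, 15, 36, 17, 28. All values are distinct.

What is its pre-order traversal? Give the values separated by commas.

The last element of post-order is the root; it splits in-order into left and right subtrees.
Root 28: left subtree has 10 nodes {16, 21, 36, 6, 37, 10, 14, 15, 13, 23}, right has 1 {17}.
  Root 36: left subtree has 2 nodes {16, 21}, right has 7 {6, 37, 10, 14, 15, 13, 23}.
    Root 16: left subtree has 0 nodes { }, right has 1 {21}.
    Root 15: left subtree has 4 nodes {6, 37, 10, 14}, right has 2 {13, 23}.
      Root 14: left subtree has 3 nodes {6, 37, 10}, right has 0 { }.
        Root 37: left subtree has 1 node {6}, right has 1 {10}.
      Root 13: left subtree has 0 nodes { }, right has 1 {23}.

28, 36, 16, 21, 15, 14, 37, 6, 10, 13, 23, 17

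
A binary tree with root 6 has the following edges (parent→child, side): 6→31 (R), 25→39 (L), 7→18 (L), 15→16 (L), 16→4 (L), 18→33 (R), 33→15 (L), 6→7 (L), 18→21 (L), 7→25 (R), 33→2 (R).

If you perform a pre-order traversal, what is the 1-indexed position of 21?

Pre-order visits the node, then its left subtree, then its right subtree.
Visit 6.
At 6: go left to 7.
  Visit 7.
  At 7: go left to 18.
    Visit 18.
    At 18: go left to 21.
      21 is a leaf — visit 21.
    At 18: go right to 33.
      Visit 33.
      At 33: go left to 15.
        Visit 15.
        At 15: go left to 16.
          Visit 16.
          At 16: go left to 4.
            4 is a leaf — visit 4.
          At 16: no right child.
        At 15: no right child.
      At 33: go right to 2.
        2 is a leaf — visit 2.
  At 7: go right to 25.
    Visit 25.
    At 25: go left to 39.
      39 is a leaf — visit 39.
    At 25: no right child.
At 6: go right to 31.
  31 is a leaf — visit 31.
Full pre-order sequence: 6, 7, 18, 21, 33, 15, 16, 4, 2, 25, 39, 31.

4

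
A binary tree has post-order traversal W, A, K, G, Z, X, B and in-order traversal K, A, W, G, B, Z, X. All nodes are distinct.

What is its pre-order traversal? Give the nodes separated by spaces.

The last element of post-order is the root; it splits in-order into left and right subtrees.
Root B: left subtree has 4 nodes {K, A, W, G}, right has 2 {Z, X}.
  Root G: left subtree has 3 nodes {K, A, W}, right has 0 { }.
    Root K: left subtree has 0 nodes { }, right has 2 {A, W}.
      Root A: left subtree has 0 nodes { }, right has 1 {W}.
  Root X: left subtree has 1 node {Z}, right has 0 { }.

B G K A W X Z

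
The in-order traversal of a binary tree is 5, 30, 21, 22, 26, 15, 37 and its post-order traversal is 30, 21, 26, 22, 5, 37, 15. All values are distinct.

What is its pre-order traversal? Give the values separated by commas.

15, 5, 22, 21, 30, 26, 37

The last element of post-order is the root; it splits in-order into left and right subtrees.
Root 15: left subtree has 5 nodes {5, 30, 21, 22, 26}, right has 1 {37}.
  Root 5: left subtree has 0 nodes { }, right has 4 {30, 21, 22, 26}.
    Root 22: left subtree has 2 nodes {30, 21}, right has 1 {26}.
      Root 21: left subtree has 1 node {30}, right has 0 { }.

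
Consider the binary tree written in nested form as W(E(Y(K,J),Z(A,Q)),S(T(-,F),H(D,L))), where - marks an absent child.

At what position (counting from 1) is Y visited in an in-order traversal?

2

In-order visits the left subtree, then the node, then the right subtree.
At W: go left to E.
  At E: go left to Y.
    At Y: go left to K.
      K is a leaf — visit K.
    Visit Y.
    At Y: go right to J.
      J is a leaf — visit J.
  Visit E.
  At E: go right to Z.
    At Z: go left to A.
      A is a leaf — visit A.
    Visit Z.
    At Z: go right to Q.
      Q is a leaf — visit Q.
Visit W.
At W: go right to S.
  At S: go left to T.
    At T: no left child.
    Visit T.
    At T: go right to F.
      F is a leaf — visit F.
  Visit S.
  At S: go right to H.
    At H: go left to D.
      D is a leaf — visit D.
    Visit H.
    At H: go right to L.
      L is a leaf — visit L.
Full in-order sequence: K, Y, J, E, A, Z, Q, W, T, F, S, D, H, L.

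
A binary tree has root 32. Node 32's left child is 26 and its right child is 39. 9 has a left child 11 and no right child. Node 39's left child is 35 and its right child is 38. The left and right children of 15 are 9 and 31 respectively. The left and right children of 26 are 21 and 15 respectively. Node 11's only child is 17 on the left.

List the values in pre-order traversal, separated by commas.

32, 26, 21, 15, 9, 11, 17, 31, 39, 35, 38

Pre-order visits the node, then its left subtree, then its right subtree.
Visit 32.
At 32: go left to 26.
  Visit 26.
  At 26: go left to 21.
    21 is a leaf — visit 21.
  At 26: go right to 15.
    Visit 15.
    At 15: go left to 9.
      Visit 9.
      At 9: go left to 11.
        Visit 11.
        At 11: go left to 17.
          17 is a leaf — visit 17.
        At 11: no right child.
      At 9: no right child.
    At 15: go right to 31.
      31 is a leaf — visit 31.
At 32: go right to 39.
  Visit 39.
  At 39: go left to 35.
    35 is a leaf — visit 35.
  At 39: go right to 38.
    38 is a leaf — visit 38.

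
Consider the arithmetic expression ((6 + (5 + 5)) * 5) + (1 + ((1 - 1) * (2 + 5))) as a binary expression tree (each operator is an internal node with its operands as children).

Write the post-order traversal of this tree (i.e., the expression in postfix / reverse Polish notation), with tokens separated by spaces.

6 5 5 + + 5 * 1 1 1 - 2 5 + * + +

Post-order on an expression tree gives postfix notation: for each operator, emit left operand, right operand, then the operator.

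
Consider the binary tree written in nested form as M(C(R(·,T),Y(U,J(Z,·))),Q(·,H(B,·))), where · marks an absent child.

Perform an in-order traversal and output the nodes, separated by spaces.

R T C U Y Z J M Q B H

In-order visits the left subtree, then the node, then the right subtree.
At M: go left to C.
  At C: go left to R.
    At R: no left child.
    Visit R.
    At R: go right to T.
      T is a leaf — visit T.
  Visit C.
  At C: go right to Y.
    At Y: go left to U.
      U is a leaf — visit U.
    Visit Y.
    At Y: go right to J.
      At J: go left to Z.
        Z is a leaf — visit Z.
      Visit J.
      At J: no right child.
Visit M.
At M: go right to Q.
  At Q: no left child.
  Visit Q.
  At Q: go right to H.
    At H: go left to B.
      B is a leaf — visit B.
    Visit H.
    At H: no right child.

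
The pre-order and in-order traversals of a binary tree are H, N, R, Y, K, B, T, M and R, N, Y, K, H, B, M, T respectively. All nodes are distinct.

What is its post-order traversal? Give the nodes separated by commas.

The first element of pre-order is the root; it splits in-order into left and right subtrees.
Root H: left subtree has 4 nodes {R, N, Y, K}, right has 3 {B, M, T}.
  Root N: left subtree has 1 node {R}, right has 2 {Y, K}.
    Root Y: left subtree has 0 nodes { }, right has 1 {K}.
  Root B: left subtree has 0 nodes { }, right has 2 {M, T}.
    Root T: left subtree has 1 node {M}, right has 0 { }.

R, K, Y, N, M, T, B, H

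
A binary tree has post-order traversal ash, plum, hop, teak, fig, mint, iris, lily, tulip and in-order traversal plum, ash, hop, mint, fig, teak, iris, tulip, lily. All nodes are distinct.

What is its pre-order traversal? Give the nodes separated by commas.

The last element of post-order is the root; it splits in-order into left and right subtrees.
Root tulip: left subtree has 7 nodes {plum, ash, hop, mint, fig, teak, iris}, right has 1 {lily}.
  Root iris: left subtree has 6 nodes {plum, ash, hop, mint, fig, teak}, right has 0 { }.
    Root mint: left subtree has 3 nodes {plum, ash, hop}, right has 2 {fig, teak}.
      Root hop: left subtree has 2 nodes {plum, ash}, right has 0 { }.
        Root plum: left subtree has 0 nodes { }, right has 1 {ash}.
      Root fig: left subtree has 0 nodes { }, right has 1 {teak}.

tulip, iris, mint, hop, plum, ash, fig, teak, lily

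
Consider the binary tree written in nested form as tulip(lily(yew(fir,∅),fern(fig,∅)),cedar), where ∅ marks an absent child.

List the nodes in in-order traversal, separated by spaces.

In-order visits the left subtree, then the node, then the right subtree.
At tulip: go left to lily.
  At lily: go left to yew.
    At yew: go left to fir.
      fir is a leaf — visit fir.
    Visit yew.
    At yew: no right child.
  Visit lily.
  At lily: go right to fern.
    At fern: go left to fig.
      fig is a leaf — visit fig.
    Visit fern.
    At fern: no right child.
Visit tulip.
At tulip: go right to cedar.
  cedar is a leaf — visit cedar.

fir yew lily fig fern tulip cedar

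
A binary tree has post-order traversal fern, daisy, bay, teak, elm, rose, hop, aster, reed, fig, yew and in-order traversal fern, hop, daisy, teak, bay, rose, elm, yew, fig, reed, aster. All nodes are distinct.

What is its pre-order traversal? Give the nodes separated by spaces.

yew hop fern rose teak daisy bay elm fig reed aster

The last element of post-order is the root; it splits in-order into left and right subtrees.
Root yew: left subtree has 7 nodes {fern, hop, daisy, teak, bay, rose, elm}, right has 3 {fig, reed, aster}.
  Root hop: left subtree has 1 node {fern}, right has 5 {daisy, teak, bay, rose, elm}.
    Root rose: left subtree has 3 nodes {daisy, teak, bay}, right has 1 {elm}.
      Root teak: left subtree has 1 node {daisy}, right has 1 {bay}.
  Root fig: left subtree has 0 nodes { }, right has 2 {reed, aster}.
    Root reed: left subtree has 0 nodes { }, right has 1 {aster}.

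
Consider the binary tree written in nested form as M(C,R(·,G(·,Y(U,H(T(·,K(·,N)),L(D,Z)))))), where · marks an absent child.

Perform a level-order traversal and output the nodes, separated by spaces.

M C R G Y U H T L K D Z N

Level-order visits nodes level by level from the root, left to right within each level.
Level 0: M
Level 1: C, R
Level 2: G
Level 3: Y
Level 4: U, H
Level 5: T, L
Level 6: K, D, Z
Level 7: N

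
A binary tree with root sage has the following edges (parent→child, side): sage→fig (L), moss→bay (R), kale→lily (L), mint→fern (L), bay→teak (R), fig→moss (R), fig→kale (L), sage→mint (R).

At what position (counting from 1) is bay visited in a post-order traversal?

Post-order visits the left subtree, then the right subtree, then the node.
At sage: go left to fig.
  At fig: go left to kale.
    At kale: go left to lily.
      lily is a leaf — visit lily.
    At kale: no right child.
    Visit kale.
  At fig: go right to moss.
    At moss: no left child.
    At moss: go right to bay.
      At bay: no left child.
      At bay: go right to teak.
        teak is a leaf — visit teak.
      Visit bay.
    Visit moss.
  Visit fig.
At sage: go right to mint.
  At mint: go left to fern.
    fern is a leaf — visit fern.
  At mint: no right child.
  Visit mint.
Visit sage.
Full post-order sequence: lily, kale, teak, bay, moss, fig, fern, mint, sage.

4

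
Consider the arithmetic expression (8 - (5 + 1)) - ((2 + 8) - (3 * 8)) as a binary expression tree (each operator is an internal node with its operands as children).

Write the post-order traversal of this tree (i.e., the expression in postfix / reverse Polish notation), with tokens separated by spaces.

Post-order on an expression tree gives postfix notation: for each operator, emit left operand, right operand, then the operator.

8 5 1 + - 2 8 + 3 8 * - -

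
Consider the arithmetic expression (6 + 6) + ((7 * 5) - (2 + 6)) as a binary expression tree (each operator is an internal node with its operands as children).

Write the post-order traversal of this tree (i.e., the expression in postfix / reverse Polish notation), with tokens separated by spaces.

Post-order on an expression tree gives postfix notation: for each operator, emit left operand, right operand, then the operator.

6 6 + 7 5 * 2 6 + - +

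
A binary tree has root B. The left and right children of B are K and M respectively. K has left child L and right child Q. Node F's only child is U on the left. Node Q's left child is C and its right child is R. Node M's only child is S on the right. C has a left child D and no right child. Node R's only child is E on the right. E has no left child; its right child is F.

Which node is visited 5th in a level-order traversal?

Level-order visits nodes level by level from the root, left to right within each level.
Level 0: B
Level 1: K, M
Level 2: L, Q, S
Level 3: C, R
Level 4: D, E
Level 5: F
Level 6: U
Full level-order sequence: B, K, M, L, Q, S, C, R, D, E, F, U.

Q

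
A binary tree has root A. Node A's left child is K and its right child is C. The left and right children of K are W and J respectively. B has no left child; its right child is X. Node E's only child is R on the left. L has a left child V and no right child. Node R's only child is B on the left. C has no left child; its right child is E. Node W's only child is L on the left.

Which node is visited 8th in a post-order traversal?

Post-order visits the left subtree, then the right subtree, then the node.
At A: go left to K.
  At K: go left to W.
    At W: go left to L.
      At L: go left to V.
        V is a leaf — visit V.
      At L: no right child.
      Visit L.
    At W: no right child.
    Visit W.
  At K: go right to J.
    J is a leaf — visit J.
  Visit K.
At A: go right to C.
  At C: no left child.
  At C: go right to E.
    At E: go left to R.
      At R: go left to B.
        At B: no left child.
        At B: go right to X.
          X is a leaf — visit X.
        Visit B.
      At R: no right child.
      Visit R.
    At E: no right child.
    Visit E.
  Visit C.
Visit A.
Full post-order sequence: V, L, W, J, K, X, B, R, E, C, A.

R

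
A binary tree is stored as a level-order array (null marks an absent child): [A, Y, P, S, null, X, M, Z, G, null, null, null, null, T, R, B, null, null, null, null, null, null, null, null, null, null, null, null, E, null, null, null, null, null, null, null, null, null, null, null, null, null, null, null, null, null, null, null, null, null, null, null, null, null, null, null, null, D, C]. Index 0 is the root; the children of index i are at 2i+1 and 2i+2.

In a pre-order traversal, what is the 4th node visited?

Z

Pre-order visits the node, then its left subtree, then its right subtree.
Visit A.
At A: go left to Y.
  Visit Y.
  At Y: go left to S.
    Visit S.
    At S: go left to Z.
      Visit Z.
      At Z: go left to B.
        B is a leaf — visit B.
      At Z: no right child.
    At S: go right to G.
      G is a leaf — visit G.
  At Y: no right child.
At A: go right to P.
  Visit P.
  At P: go left to X.
    X is a leaf — visit X.
  At P: go right to M.
    Visit M.
    At M: go left to T.
      Visit T.
      At T: no left child.
      At T: go right to E.
        Visit E.
        At E: go left to D.
          D is a leaf — visit D.
        At E: go right to C.
          C is a leaf — visit C.
    At M: go right to R.
      R is a leaf — visit R.
Full pre-order sequence: A, Y, S, Z, B, G, P, X, M, T, E, D, C, R.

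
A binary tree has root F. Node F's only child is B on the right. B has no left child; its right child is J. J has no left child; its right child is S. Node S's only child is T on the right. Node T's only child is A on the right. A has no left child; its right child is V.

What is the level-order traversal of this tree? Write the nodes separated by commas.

Level-order visits nodes level by level from the root, left to right within each level.
Level 0: F
Level 1: B
Level 2: J
Level 3: S
Level 4: T
Level 5: A
Level 6: V

F, B, J, S, T, A, V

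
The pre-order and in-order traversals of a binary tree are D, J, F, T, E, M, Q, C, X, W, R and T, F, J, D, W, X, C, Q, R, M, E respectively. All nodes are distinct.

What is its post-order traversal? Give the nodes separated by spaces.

The first element of pre-order is the root; it splits in-order into left and right subtrees.
Root D: left subtree has 3 nodes {T, F, J}, right has 7 {W, X, C, Q, R, M, E}.
  Root J: left subtree has 2 nodes {T, F}, right has 0 { }.
    Root F: left subtree has 1 node {T}, right has 0 { }.
  Root E: left subtree has 6 nodes {W, X, C, Q, R, M}, right has 0 { }.
    Root M: left subtree has 5 nodes {W, X, C, Q, R}, right has 0 { }.
      Root Q: left subtree has 3 nodes {W, X, C}, right has 1 {R}.
        Root C: left subtree has 2 nodes {W, X}, right has 0 { }.
          Root X: left subtree has 1 node {W}, right has 0 { }.

T F J W X C R Q M E D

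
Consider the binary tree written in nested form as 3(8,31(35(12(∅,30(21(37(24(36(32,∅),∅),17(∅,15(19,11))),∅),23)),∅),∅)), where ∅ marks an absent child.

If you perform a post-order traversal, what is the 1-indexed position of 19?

Post-order visits the left subtree, then the right subtree, then the node.
At 3: go left to 8.
  8 is a leaf — visit 8.
At 3: go right to 31.
  At 31: go left to 35.
    At 35: go left to 12.
      At 12: no left child.
      At 12: go right to 30.
        At 30: go left to 21.
          At 21: go left to 37.
            At 37: go left to 24.
              At 24: go left to 36.
                At 36: go left to 32.
                  32 is a leaf — visit 32.
                At 36: no right child.
                Visit 36.
              At 24: no right child.
              Visit 24.
            At 37: go right to 17.
              At 17: no left child.
              At 17: go right to 15.
                At 15: go left to 19.
                  19 is a leaf — visit 19.
                At 15: go right to 11.
                  11 is a leaf — visit 11.
                Visit 15.
              Visit 17.
            Visit 37.
          At 21: no right child.
          Visit 21.
        At 30: go right to 23.
          23 is a leaf — visit 23.
        Visit 30.
      Visit 12.
    At 35: no right child.
    Visit 35.
  At 31: no right child.
  Visit 31.
Visit 3.
Full post-order sequence: 8, 32, 36, 24, 19, 11, 15, 17, 37, 21, 23, 30, 12, 35, 31, 3.

5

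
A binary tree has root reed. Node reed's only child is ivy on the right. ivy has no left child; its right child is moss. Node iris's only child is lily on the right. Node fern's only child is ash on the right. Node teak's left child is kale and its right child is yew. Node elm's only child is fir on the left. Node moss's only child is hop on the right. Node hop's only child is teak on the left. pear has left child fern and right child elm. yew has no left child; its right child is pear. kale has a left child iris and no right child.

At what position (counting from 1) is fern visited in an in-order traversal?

9

In-order visits the left subtree, then the node, then the right subtree.
At reed: no left child.
Visit reed.
At reed: go right to ivy.
  At ivy: no left child.
  Visit ivy.
  At ivy: go right to moss.
    At moss: no left child.
    Visit moss.
    At moss: go right to hop.
      At hop: go left to teak.
        At teak: go left to kale.
          At kale: go left to iris.
            At iris: no left child.
            Visit iris.
            At iris: go right to lily.
              lily is a leaf — visit lily.
          Visit kale.
          At kale: no right child.
        Visit teak.
        At teak: go right to yew.
          At yew: no left child.
          Visit yew.
          At yew: go right to pear.
            At pear: go left to fern.
              At fern: no left child.
              Visit fern.
              At fern: go right to ash.
                ash is a leaf — visit ash.
            Visit pear.
            At pear: go right to elm.
              At elm: go left to fir.
                fir is a leaf — visit fir.
              Visit elm.
              At elm: no right child.
      Visit hop.
      At hop: no right child.
Full in-order sequence: reed, ivy, moss, iris, lily, kale, teak, yew, fern, ash, pear, fir, elm, hop.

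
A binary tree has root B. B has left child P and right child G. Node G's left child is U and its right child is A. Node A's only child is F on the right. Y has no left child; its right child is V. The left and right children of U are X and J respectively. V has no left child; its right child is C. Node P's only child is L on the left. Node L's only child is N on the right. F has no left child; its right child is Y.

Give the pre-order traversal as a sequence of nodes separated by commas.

B, P, L, N, G, U, X, J, A, F, Y, V, C

Pre-order visits the node, then its left subtree, then its right subtree.
Visit B.
At B: go left to P.
  Visit P.
  At P: go left to L.
    Visit L.
    At L: no left child.
    At L: go right to N.
      N is a leaf — visit N.
  At P: no right child.
At B: go right to G.
  Visit G.
  At G: go left to U.
    Visit U.
    At U: go left to X.
      X is a leaf — visit X.
    At U: go right to J.
      J is a leaf — visit J.
  At G: go right to A.
    Visit A.
    At A: no left child.
    At A: go right to F.
      Visit F.
      At F: no left child.
      At F: go right to Y.
        Visit Y.
        At Y: no left child.
        At Y: go right to V.
          Visit V.
          At V: no left child.
          At V: go right to C.
            C is a leaf — visit C.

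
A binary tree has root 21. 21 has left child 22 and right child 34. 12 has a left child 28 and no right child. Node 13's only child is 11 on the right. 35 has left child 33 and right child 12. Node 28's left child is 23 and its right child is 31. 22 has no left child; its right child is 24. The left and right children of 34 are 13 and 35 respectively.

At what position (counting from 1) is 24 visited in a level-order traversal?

Level-order visits nodes level by level from the root, left to right within each level.
Level 0: 21
Level 1: 22, 34
Level 2: 24, 13, 35
Level 3: 11, 33, 12
Level 4: 28
Level 5: 23, 31
Full level-order sequence: 21, 22, 34, 24, 13, 35, 11, 33, 12, 28, 23, 31.

4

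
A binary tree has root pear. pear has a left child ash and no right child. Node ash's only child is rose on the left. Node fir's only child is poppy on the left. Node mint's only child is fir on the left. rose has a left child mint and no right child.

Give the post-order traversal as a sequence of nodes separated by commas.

poppy, fir, mint, rose, ash, pear

Post-order visits the left subtree, then the right subtree, then the node.
At pear: go left to ash.
  At ash: go left to rose.
    At rose: go left to mint.
      At mint: go left to fir.
        At fir: go left to poppy.
          poppy is a leaf — visit poppy.
        At fir: no right child.
        Visit fir.
      At mint: no right child.
      Visit mint.
    At rose: no right child.
    Visit rose.
  At ash: no right child.
  Visit ash.
At pear: no right child.
Visit pear.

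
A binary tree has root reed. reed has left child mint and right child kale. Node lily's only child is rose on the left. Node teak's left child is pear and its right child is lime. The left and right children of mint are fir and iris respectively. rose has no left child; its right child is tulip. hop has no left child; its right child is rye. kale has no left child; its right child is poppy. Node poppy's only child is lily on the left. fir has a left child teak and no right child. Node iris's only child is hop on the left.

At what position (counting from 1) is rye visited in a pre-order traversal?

Pre-order visits the node, then its left subtree, then its right subtree.
Visit reed.
At reed: go left to mint.
  Visit mint.
  At mint: go left to fir.
    Visit fir.
    At fir: go left to teak.
      Visit teak.
      At teak: go left to pear.
        pear is a leaf — visit pear.
      At teak: go right to lime.
        lime is a leaf — visit lime.
    At fir: no right child.
  At mint: go right to iris.
    Visit iris.
    At iris: go left to hop.
      Visit hop.
      At hop: no left child.
      At hop: go right to rye.
        rye is a leaf — visit rye.
    At iris: no right child.
At reed: go right to kale.
  Visit kale.
  At kale: no left child.
  At kale: go right to poppy.
    Visit poppy.
    At poppy: go left to lily.
      Visit lily.
      At lily: go left to rose.
        Visit rose.
        At rose: no left child.
        At rose: go right to tulip.
          tulip is a leaf — visit tulip.
      At lily: no right child.
    At poppy: no right child.
Full pre-order sequence: reed, mint, fir, teak, pear, lime, iris, hop, rye, kale, poppy, lily, rose, tulip.

9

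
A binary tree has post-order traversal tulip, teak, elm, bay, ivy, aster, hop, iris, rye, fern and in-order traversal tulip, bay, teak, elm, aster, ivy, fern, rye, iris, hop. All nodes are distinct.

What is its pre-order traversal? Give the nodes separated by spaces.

The last element of post-order is the root; it splits in-order into left and right subtrees.
Root fern: left subtree has 6 nodes {tulip, bay, teak, elm, aster, ivy}, right has 3 {rye, iris, hop}.
  Root aster: left subtree has 4 nodes {tulip, bay, teak, elm}, right has 1 {ivy}.
    Root bay: left subtree has 1 node {tulip}, right has 2 {teak, elm}.
      Root elm: left subtree has 1 node {teak}, right has 0 { }.
  Root rye: left subtree has 0 nodes { }, right has 2 {iris, hop}.
    Root iris: left subtree has 0 nodes { }, right has 1 {hop}.

fern aster bay tulip elm teak ivy rye iris hop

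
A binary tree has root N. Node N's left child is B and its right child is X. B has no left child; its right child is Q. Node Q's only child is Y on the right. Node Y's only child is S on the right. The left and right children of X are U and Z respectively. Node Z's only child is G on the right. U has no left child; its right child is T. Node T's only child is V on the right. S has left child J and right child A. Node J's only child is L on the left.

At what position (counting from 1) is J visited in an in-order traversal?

In-order visits the left subtree, then the node, then the right subtree.
At N: go left to B.
  At B: no left child.
  Visit B.
  At B: go right to Q.
    At Q: no left child.
    Visit Q.
    At Q: go right to Y.
      At Y: no left child.
      Visit Y.
      At Y: go right to S.
        At S: go left to J.
          At J: go left to L.
            L is a leaf — visit L.
          Visit J.
          At J: no right child.
        Visit S.
        At S: go right to A.
          A is a leaf — visit A.
Visit N.
At N: go right to X.
  At X: go left to U.
    At U: no left child.
    Visit U.
    At U: go right to T.
      At T: no left child.
      Visit T.
      At T: go right to V.
        V is a leaf — visit V.
  Visit X.
  At X: go right to Z.
    At Z: no left child.
    Visit Z.
    At Z: go right to G.
      G is a leaf — visit G.
Full in-order sequence: B, Q, Y, L, J, S, A, N, U, T, V, X, Z, G.

5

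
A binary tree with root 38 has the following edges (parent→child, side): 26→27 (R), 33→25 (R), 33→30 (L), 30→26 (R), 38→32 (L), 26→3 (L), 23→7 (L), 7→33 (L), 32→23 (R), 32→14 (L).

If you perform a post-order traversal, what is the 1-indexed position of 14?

1

Post-order visits the left subtree, then the right subtree, then the node.
At 38: go left to 32.
  At 32: go left to 14.
    14 is a leaf — visit 14.
  At 32: go right to 23.
    At 23: go left to 7.
      At 7: go left to 33.
        At 33: go left to 30.
          At 30: no left child.
          At 30: go right to 26.
            At 26: go left to 3.
              3 is a leaf — visit 3.
            At 26: go right to 27.
              27 is a leaf — visit 27.
            Visit 26.
          Visit 30.
        At 33: go right to 25.
          25 is a leaf — visit 25.
        Visit 33.
      At 7: no right child.
      Visit 7.
    At 23: no right child.
    Visit 23.
  Visit 32.
At 38: no right child.
Visit 38.
Full post-order sequence: 14, 3, 27, 26, 30, 25, 33, 7, 23, 32, 38.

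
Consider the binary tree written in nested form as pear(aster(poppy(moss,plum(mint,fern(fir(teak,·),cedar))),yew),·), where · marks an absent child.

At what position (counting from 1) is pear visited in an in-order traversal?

In-order visits the left subtree, then the node, then the right subtree.
At pear: go left to aster.
  At aster: go left to poppy.
    At poppy: go left to moss.
      moss is a leaf — visit moss.
    Visit poppy.
    At poppy: go right to plum.
      At plum: go left to mint.
        mint is a leaf — visit mint.
      Visit plum.
      At plum: go right to fern.
        At fern: go left to fir.
          At fir: go left to teak.
            teak is a leaf — visit teak.
          Visit fir.
          At fir: no right child.
        Visit fern.
        At fern: go right to cedar.
          cedar is a leaf — visit cedar.
  Visit aster.
  At aster: go right to yew.
    yew is a leaf — visit yew.
Visit pear.
At pear: no right child.
Full in-order sequence: moss, poppy, mint, plum, teak, fir, fern, cedar, aster, yew, pear.

11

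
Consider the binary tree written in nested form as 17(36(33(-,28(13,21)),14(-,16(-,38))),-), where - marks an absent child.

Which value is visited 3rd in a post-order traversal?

28

Post-order visits the left subtree, then the right subtree, then the node.
At 17: go left to 36.
  At 36: go left to 33.
    At 33: no left child.
    At 33: go right to 28.
      At 28: go left to 13.
        13 is a leaf — visit 13.
      At 28: go right to 21.
        21 is a leaf — visit 21.
      Visit 28.
    Visit 33.
  At 36: go right to 14.
    At 14: no left child.
    At 14: go right to 16.
      At 16: no left child.
      At 16: go right to 38.
        38 is a leaf — visit 38.
      Visit 16.
    Visit 14.
  Visit 36.
At 17: no right child.
Visit 17.
Full post-order sequence: 13, 21, 28, 33, 38, 16, 14, 36, 17.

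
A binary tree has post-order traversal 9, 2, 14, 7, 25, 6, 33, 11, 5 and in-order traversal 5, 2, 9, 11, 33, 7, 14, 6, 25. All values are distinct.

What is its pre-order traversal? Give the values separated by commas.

5, 11, 2, 9, 33, 6, 7, 14, 25

The last element of post-order is the root; it splits in-order into left and right subtrees.
Root 5: left subtree has 0 nodes { }, right has 8 {2, 9, 11, 33, 7, 14, 6, 25}.
  Root 11: left subtree has 2 nodes {2, 9}, right has 5 {33, 7, 14, 6, 25}.
    Root 2: left subtree has 0 nodes { }, right has 1 {9}.
    Root 33: left subtree has 0 nodes { }, right has 4 {7, 14, 6, 25}.
      Root 6: left subtree has 2 nodes {7, 14}, right has 1 {25}.
        Root 7: left subtree has 0 nodes { }, right has 1 {14}.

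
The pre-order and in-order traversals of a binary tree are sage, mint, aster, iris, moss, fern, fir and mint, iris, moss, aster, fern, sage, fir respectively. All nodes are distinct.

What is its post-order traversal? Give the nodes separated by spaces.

The first element of pre-order is the root; it splits in-order into left and right subtrees.
Root sage: left subtree has 5 nodes {mint, iris, moss, aster, fern}, right has 1 {fir}.
  Root mint: left subtree has 0 nodes { }, right has 4 {iris, moss, aster, fern}.
    Root aster: left subtree has 2 nodes {iris, moss}, right has 1 {fern}.
      Root iris: left subtree has 0 nodes { }, right has 1 {moss}.

moss iris fern aster mint fir sage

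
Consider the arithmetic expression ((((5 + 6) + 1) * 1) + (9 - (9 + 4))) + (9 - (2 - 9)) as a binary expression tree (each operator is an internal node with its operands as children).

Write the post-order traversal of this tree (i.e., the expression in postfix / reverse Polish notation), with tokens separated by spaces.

Post-order on an expression tree gives postfix notation: for each operator, emit left operand, right operand, then the operator.

5 6 + 1 + 1 * 9 9 4 + - + 9 2 9 - - +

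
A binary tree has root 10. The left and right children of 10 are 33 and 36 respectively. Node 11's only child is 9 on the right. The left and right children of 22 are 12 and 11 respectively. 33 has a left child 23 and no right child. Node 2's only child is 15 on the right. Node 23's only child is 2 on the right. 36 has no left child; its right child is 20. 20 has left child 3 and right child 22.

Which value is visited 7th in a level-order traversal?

Level-order visits nodes level by level from the root, left to right within each level.
Level 0: 10
Level 1: 33, 36
Level 2: 23, 20
Level 3: 2, 3, 22
Level 4: 15, 12, 11
Level 5: 9
Full level-order sequence: 10, 33, 36, 23, 20, 2, 3, 22, 15, 12, 11, 9.

3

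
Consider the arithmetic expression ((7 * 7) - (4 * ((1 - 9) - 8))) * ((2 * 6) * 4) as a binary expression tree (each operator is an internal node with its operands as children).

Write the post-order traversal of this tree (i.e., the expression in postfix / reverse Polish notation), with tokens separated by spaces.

7 7 * 4 1 9 - 8 - * - 2 6 * 4 * *

Post-order on an expression tree gives postfix notation: for each operator, emit left operand, right operand, then the operator.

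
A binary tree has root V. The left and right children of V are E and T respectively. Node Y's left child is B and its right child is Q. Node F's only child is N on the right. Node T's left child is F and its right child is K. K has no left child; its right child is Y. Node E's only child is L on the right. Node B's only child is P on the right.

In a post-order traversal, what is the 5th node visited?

P

Post-order visits the left subtree, then the right subtree, then the node.
At V: go left to E.
  At E: no left child.
  At E: go right to L.
    L is a leaf — visit L.
  Visit E.
At V: go right to T.
  At T: go left to F.
    At F: no left child.
    At F: go right to N.
      N is a leaf — visit N.
    Visit F.
  At T: go right to K.
    At K: no left child.
    At K: go right to Y.
      At Y: go left to B.
        At B: no left child.
        At B: go right to P.
          P is a leaf — visit P.
        Visit B.
      At Y: go right to Q.
        Q is a leaf — visit Q.
      Visit Y.
    Visit K.
  Visit T.
Visit V.
Full post-order sequence: L, E, N, F, P, B, Q, Y, K, T, V.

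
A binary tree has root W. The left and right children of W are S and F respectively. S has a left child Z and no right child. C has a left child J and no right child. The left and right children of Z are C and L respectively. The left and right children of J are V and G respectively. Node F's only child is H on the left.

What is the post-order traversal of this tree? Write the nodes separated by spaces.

V G J C L Z S H F W

Post-order visits the left subtree, then the right subtree, then the node.
At W: go left to S.
  At S: go left to Z.
    At Z: go left to C.
      At C: go left to J.
        At J: go left to V.
          V is a leaf — visit V.
        At J: go right to G.
          G is a leaf — visit G.
        Visit J.
      At C: no right child.
      Visit C.
    At Z: go right to L.
      L is a leaf — visit L.
    Visit Z.
  At S: no right child.
  Visit S.
At W: go right to F.
  At F: go left to H.
    H is a leaf — visit H.
  At F: no right child.
  Visit F.
Visit W.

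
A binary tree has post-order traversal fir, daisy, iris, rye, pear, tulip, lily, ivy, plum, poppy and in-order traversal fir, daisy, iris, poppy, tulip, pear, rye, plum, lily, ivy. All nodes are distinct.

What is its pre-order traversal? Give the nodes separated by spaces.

poppy iris daisy fir plum tulip pear rye ivy lily

The last element of post-order is the root; it splits in-order into left and right subtrees.
Root poppy: left subtree has 3 nodes {fir, daisy, iris}, right has 6 {tulip, pear, rye, plum, lily, ivy}.
  Root iris: left subtree has 2 nodes {fir, daisy}, right has 0 { }.
    Root daisy: left subtree has 1 node {fir}, right has 0 { }.
  Root plum: left subtree has 3 nodes {tulip, pear, rye}, right has 2 {lily, ivy}.
    Root tulip: left subtree has 0 nodes { }, right has 2 {pear, rye}.
      Root pear: left subtree has 0 nodes { }, right has 1 {rye}.
    Root ivy: left subtree has 1 node {lily}, right has 0 { }.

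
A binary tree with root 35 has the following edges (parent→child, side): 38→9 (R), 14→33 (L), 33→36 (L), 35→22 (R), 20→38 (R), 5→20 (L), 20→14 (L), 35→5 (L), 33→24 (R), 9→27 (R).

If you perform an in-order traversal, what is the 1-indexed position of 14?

4

In-order visits the left subtree, then the node, then the right subtree.
At 35: go left to 5.
  At 5: go left to 20.
    At 20: go left to 14.
      At 14: go left to 33.
        At 33: go left to 36.
          36 is a leaf — visit 36.
        Visit 33.
        At 33: go right to 24.
          24 is a leaf — visit 24.
      Visit 14.
      At 14: no right child.
    Visit 20.
    At 20: go right to 38.
      At 38: no left child.
      Visit 38.
      At 38: go right to 9.
        At 9: no left child.
        Visit 9.
        At 9: go right to 27.
          27 is a leaf — visit 27.
  Visit 5.
  At 5: no right child.
Visit 35.
At 35: go right to 22.
  22 is a leaf — visit 22.
Full in-order sequence: 36, 33, 24, 14, 20, 38, 9, 27, 5, 35, 22.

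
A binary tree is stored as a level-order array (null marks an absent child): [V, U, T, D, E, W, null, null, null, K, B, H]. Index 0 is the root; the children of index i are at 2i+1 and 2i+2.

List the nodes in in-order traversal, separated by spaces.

In-order visits the left subtree, then the node, then the right subtree.
At V: go left to U.
  At U: go left to D.
    D is a leaf — visit D.
  Visit U.
  At U: go right to E.
    At E: go left to K.
      K is a leaf — visit K.
    Visit E.
    At E: go right to B.
      B is a leaf — visit B.
Visit V.
At V: go right to T.
  At T: go left to W.
    At W: go left to H.
      H is a leaf — visit H.
    Visit W.
    At W: no right child.
  Visit T.
  At T: no right child.

D U K E B V H W T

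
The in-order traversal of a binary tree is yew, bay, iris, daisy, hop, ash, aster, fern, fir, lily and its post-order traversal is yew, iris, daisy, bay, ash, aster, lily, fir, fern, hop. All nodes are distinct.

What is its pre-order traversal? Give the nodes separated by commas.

The last element of post-order is the root; it splits in-order into left and right subtrees.
Root hop: left subtree has 4 nodes {yew, bay, iris, daisy}, right has 5 {ash, aster, fern, fir, lily}.
  Root bay: left subtree has 1 node {yew}, right has 2 {iris, daisy}.
    Root daisy: left subtree has 1 node {iris}, right has 0 { }.
  Root fern: left subtree has 2 nodes {ash, aster}, right has 2 {fir, lily}.
    Root aster: left subtree has 1 node {ash}, right has 0 { }.
    Root fir: left subtree has 0 nodes { }, right has 1 {lily}.

hop, bay, yew, daisy, iris, fern, aster, ash, fir, lily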